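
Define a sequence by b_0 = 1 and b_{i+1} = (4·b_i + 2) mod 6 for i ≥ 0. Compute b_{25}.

b_0 = 1,  b_1 = 0,  b_2 = 2,  b_3 = 4,  b_4 = 0.
Since b_4 = b_1 = 0, the sequence is eventually periodic: after a pre-period of length 1 it cycles with period 3.
For i ≥ 1, b_i depends only on (i - 1) mod 3. (25 - 1) mod 3 = 0, so b_{25} = b_1 = 0.

0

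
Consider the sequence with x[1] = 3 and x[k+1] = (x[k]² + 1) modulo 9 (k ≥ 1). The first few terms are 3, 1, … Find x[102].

We have x[1] = 3,  x[2] = 1,  x[3] = 2,  x[4] = 5,  x[5] = 8,  x[6] = 2.
Since x[6] = x[3] = 2, the sequence is eventually periodic: after a pre-period of length 2 it cycles with period 3.
For k ≥ 3, x[k] depends only on (k - 3) mod 3. (102 - 3) mod 3 = 0, so x[102] = x[3] = 2.

2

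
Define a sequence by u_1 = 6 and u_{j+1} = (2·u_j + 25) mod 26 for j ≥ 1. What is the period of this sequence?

u_1 = 6; u_2 = 11; u_3 = 21; u_4 = 15; u_5 = 3; u_6 = 5; u_7 = 9; u_8 = 17; u_9 = 7; u_{10} = 13; u_{11} = 25; u_{12} = 23; u_{13} = 19; u_{14} = 11.
Since u_{14} = u_2 = 11, the sequence is eventually periodic: after a pre-period of length 1 it cycles with period 12.

12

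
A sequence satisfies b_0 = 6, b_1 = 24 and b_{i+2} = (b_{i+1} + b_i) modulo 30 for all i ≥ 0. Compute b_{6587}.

0

b_0 = 6,  b_1 = 24,  b_2 = 0,  b_3 = 24,  b_4 = 24,  b_5 = 18,  b_6 = 12,  b_7 = 0,  b_8 = 12,  b_9 = 12,  b_{10} = 24,  b_{11} = 6,  b_{12} = 0,  b_{13} = 6,  b_{14} = 6,  b_{15} = 12,  b_{16} = 18,  b_{17} = 0,  b_{18} = 18,  b_{19} = 18,  b_{20} = 6,  b_{21} = 24.
Since (b_{20}, b_{21}) = (b_0, b_1) = (6, 24) (two consecutive terms determine the rest), the sequence is periodic with period 20.
(6587 - 0) mod 20 = 7, so b_{6587} = b_7 = 0.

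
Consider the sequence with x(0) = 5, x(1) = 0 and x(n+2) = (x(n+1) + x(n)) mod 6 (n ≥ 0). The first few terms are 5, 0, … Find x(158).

Listing terms: x(0) = 5,  x(1) = 0,  x(2) = 5,  x(3) = 5,  x(4) = 4,  x(5) = 3,  x(6) = 1,  x(7) = 4,  x(8) = 5,  x(9) = 3,  x(10) = 2,  x(11) = 5,  x(12) = 1,  x(13) = 0,  x(14) = 1,  x(15) = 1,  x(16) = 2,  x(17) = 3,  x(18) = 5,  x(19) = 2,  x(20) = 1,  x(21) = 3,  x(22) = 4,  x(23) = 1,  x(24) = 5,  x(25) = 0.
The sequence repeats with period 24.
(158 - 0) mod 24 = 14, so x(158) = x(14) = 1.

1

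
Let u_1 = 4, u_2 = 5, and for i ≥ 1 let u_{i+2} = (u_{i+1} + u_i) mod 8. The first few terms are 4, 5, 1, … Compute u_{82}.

6

Computing terms: u_1 = 4,  u_2 = 5,  u_3 = 1,  u_4 = 6,  u_5 = 7,  u_6 = 5,  u_7 = 4,  u_8 = 1,  u_9 = 5,  u_{10} = 6,  u_{11} = 3,  u_{12} = 1,  u_{13} = 4,  u_{14} = 5.
The sequence repeats with period 12.
So u_{82} = u_{1 + ((82-1) mod 12)} = u_{10} = 6.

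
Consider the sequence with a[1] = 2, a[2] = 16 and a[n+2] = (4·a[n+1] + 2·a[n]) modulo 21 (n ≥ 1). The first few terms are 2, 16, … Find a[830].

We have a[1] = 2,  a[2] = 16,  a[3] = 5,  a[4] = 10,  a[5] = 8,  a[6] = 10,  a[7] = 14,  a[8] = 13,  a[9] = 17,  a[10] = 10,  a[11] = 11,  a[12] = 1,  a[13] = 5,  a[14] = 1,  a[15] = 14,  a[16] = 16,  a[17] = 8,  a[18] = 1,  a[19] = 20,  a[20] = 19,  a[21] = 11,  a[22] = 19,  a[23] = 14,  a[24] = 10,  a[25] = 5,  a[26] = 19,  a[27] = 2,  a[28] = 4,  a[29] = 20,  a[30] = 4,  a[31] = 14,  a[32] = 1,  a[33] = 11,  a[34] = 4,  a[35] = 17,  a[36] = 13,  a[37] = 2,  a[38] = 13,  a[39] = 14,  a[40] = 19,  a[41] = 20,  a[42] = 13,  a[43] = 8,  a[44] = 16,  a[45] = 17,  a[46] = 16,  a[47] = 14,  a[48] = 4,  a[49] = 2,  a[50] = 16.
Since (a[49], a[50]) = (a[1], a[2]) = (2, 16) (two consecutive terms determine the rest), the sequence is periodic with period 48.
(830 - 1) mod 48 = 13, so a[830] = a[14] = 1.

1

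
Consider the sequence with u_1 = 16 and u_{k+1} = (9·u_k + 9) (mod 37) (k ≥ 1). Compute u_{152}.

Computing terms: u_1 = 16, u_2 = 5, u_3 = 17, u_4 = 14, u_5 = 24, u_6 = 3, u_7 = 36, u_8 = 0, u_9 = 9, u_{10} = 16.
Since u_{10} = u_1 = 16, the sequence is periodic with period 9.
So u_{152} = u_{1 + ((152-1) mod 9)} = u_8 = 0.

0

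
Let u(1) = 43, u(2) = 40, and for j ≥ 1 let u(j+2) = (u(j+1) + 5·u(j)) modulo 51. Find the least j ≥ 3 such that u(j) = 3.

u(1) = 43, u(2) = 40, u(3) = 0, u(4) = 47, u(5) = 47, u(6) = 27, u(7) = 7, u(8) = 40, u(9) = 24, u(10) = 20, u(11) = 38, u(12) = 36, u(13) = 22, u(14) = 49, u(15) = 6, u(16) = 47, u(17) = 26, u(18) = 6, u(19) = 34, u(20) = 13, u(21) = 30, u(22) = 44, u(23) = 41, u(24) = 6, u(25) = 7, u(26) = 37, u(27) = 21, u(28) = 2, u(29) = 5, u(30) = 15, u(31) = 40, u(32) = 13, u(33) = 9, u(34) = 23, u(35) = 17, u(36) = 30, u(37) = 13, u(38) = 10, u(39) = 24, u(40) = 23, u(41) = 41, u(42) = 3, u(43) = 4, u(44) = 19, u(45) = 39, u(46) = 32, u(47) = 23, u(48) = 30, u(49) = 43, u(50) = 40.
The sequence repeats with period 48.
The value 3 first appears (with j ≥ 3) at u(42).

42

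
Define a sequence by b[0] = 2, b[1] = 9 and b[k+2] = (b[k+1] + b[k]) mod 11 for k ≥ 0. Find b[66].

5

Computing terms: b[0] = 2; b[1] = 9; b[2] = 0; b[3] = 9; b[4] = 9; b[5] = 7; b[6] = 5; b[7] = 1; b[8] = 6; b[9] = 7; b[10] = 2; b[11] = 9.
Since (b[10], b[11]) = (b[0], b[1]) = (2, 9) (two consecutive terms determine the rest), the sequence is periodic with period 10.
So b[66] = b[0 + ((66-0) mod 10)] = b[6] = 5.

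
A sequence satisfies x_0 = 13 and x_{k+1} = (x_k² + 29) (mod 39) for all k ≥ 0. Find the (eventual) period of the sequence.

x_0 = 13; x_1 = 3; x_2 = 38; x_3 = 30; x_4 = 32; x_5 = 0; x_6 = 29; x_7 = 12; x_8 = 17; x_9 = 6; x_{10} = 26; x_{11} = 3.
Since x_{11} = x_1 = 3, the sequence is eventually periodic: after a pre-period of length 1 it cycles with period 10.

10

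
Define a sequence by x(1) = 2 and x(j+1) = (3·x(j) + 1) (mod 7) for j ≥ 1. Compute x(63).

1

Computing terms: x(1) = 2, x(2) = 0, x(3) = 1, x(4) = 4, x(5) = 6, x(6) = 5, x(7) = 2.
Since x(7) = x(1) = 2, the sequence is periodic with period 6.
So x(63) = x(1 + ((63-1) mod 6)) = x(3) = 1.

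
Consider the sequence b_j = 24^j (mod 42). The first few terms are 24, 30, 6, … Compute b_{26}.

b_1 = 24,  b_2 = 30,  b_3 = 6,  b_4 = 18,  b_5 = 12,  b_6 = 36,  b_7 = 24.
Since b_7 = b_1 = 24, the sequence is periodic with period 6.
(26 - 1) mod 6 = 1, so b_{26} = b_2 = 30.

30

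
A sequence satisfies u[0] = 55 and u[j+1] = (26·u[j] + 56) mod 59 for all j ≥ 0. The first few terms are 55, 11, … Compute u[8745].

41

u[0] = 55; u[1] = 11; u[2] = 47; u[3] = 39; u[4] = 8; u[5] = 28; u[6] = 17; u[7] = 26; u[8] = 24; u[9] = 31; u[10] = 36; u[11] = 48; u[12] = 6; u[13] = 35; u[14] = 22; u[15] = 38; u[16] = 41; u[17] = 1; u[18] = 23; u[19] = 5; u[20] = 9; u[21] = 54; u[22] = 44; u[23] = 20; u[24] = 45; u[25] = 46; u[26] = 13; u[27] = 40; u[28] = 34; u[29] = 55.
The sequence repeats with period 29.
So u[8745] = u[0 + ((8745-0) mod 29)] = u[16] = 41.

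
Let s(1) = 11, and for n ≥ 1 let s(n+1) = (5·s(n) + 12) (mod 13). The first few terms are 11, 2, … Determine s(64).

Listing terms: s(1) = 11,  s(2) = 2,  s(3) = 9,  s(4) = 5,  s(5) = 11.
The sequence repeats with period 4.
(64 - 1) mod 4 = 3, so s(64) = s(4) = 5.

5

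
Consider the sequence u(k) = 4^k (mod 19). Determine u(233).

u(1) = 4; u(2) = 16; u(3) = 7; u(4) = 9; u(5) = 17; u(6) = 11; u(7) = 6; u(8) = 5; u(9) = 1; u(10) = 4.
The sequence repeats with period 9.
(233 - 1) mod 9 = 7, so u(233) = u(8) = 5.

5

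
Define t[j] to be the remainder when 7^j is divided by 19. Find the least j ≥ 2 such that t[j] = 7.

4

t[1] = 7,  t[2] = 11,  t[3] = 1,  t[4] = 7.
The sequence repeats with period 3.
The value 7 next appears (with j ≥ 2) at t[4].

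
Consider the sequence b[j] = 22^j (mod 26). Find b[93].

Listing terms: b[1] = 22, b[2] = 16, b[3] = 14, b[4] = 22.
The sequence repeats with period 3.
So b[93] = b[1 + ((93-1) mod 3)] = b[3] = 14.

14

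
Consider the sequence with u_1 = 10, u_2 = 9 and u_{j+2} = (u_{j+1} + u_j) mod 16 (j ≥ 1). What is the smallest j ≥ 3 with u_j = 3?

3

We have u_1 = 10,  u_2 = 9,  u_3 = 3,  u_4 = 12,  u_5 = 15,  u_6 = 11,  u_7 = 10,  u_8 = 5,  u_9 = 15,  u_{10} = 4,  u_{11} = 3,  u_{12} = 7,  u_{13} = 10,  u_{14} = 1,  u_{15} = 11,  u_{16} = 12,  u_{17} = 7,  u_{18} = 3,  u_{19} = 10,  u_{20} = 13,  u_{21} = 7,  u_{22} = 4,  u_{23} = 11,  u_{24} = 15,  u_{25} = 10,  u_{26} = 9.
Since (u_{25}, u_{26}) = (u_1, u_2) = (10, 9) (two consecutive terms determine the rest), the sequence is periodic with period 24.
The value 3 first appears (with j ≥ 3) at u_3.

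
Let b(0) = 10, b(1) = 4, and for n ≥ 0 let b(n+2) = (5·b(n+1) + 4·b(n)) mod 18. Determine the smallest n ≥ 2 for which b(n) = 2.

Listing terms: b(0) = 10, b(1) = 4, b(2) = 6, b(3) = 10, b(4) = 2, b(5) = 14, b(6) = 6, b(7) = 14, b(8) = 4, b(9) = 4, b(10) = 0, b(11) = 16, b(12) = 8, b(13) = 14, b(14) = 12, b(15) = 8, b(16) = 16, b(17) = 4, b(18) = 12, b(19) = 4, b(20) = 14, b(21) = 14, b(22) = 0, b(23) = 2, b(24) = 10, b(25) = 4.
The sequence repeats with period 24.
The value 2 first appears (with n ≥ 2) at b(4).

4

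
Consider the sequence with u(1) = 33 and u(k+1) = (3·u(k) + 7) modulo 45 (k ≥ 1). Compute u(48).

37

We have u(1) = 33; u(2) = 16; u(3) = 10; u(4) = 37; u(5) = 28; u(6) = 1; u(7) = 10.
Since u(7) = u(3) = 10, the sequence is eventually periodic: after a pre-period of length 2 it cycles with period 4.
For k ≥ 3, u(k) depends only on (k - 3) mod 4. (48 - 3) mod 4 = 1, so u(48) = u(4) = 37.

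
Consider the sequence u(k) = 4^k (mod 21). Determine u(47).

Listing terms: u(1) = 4,  u(2) = 16,  u(3) = 1,  u(4) = 4.
Since u(4) = u(1) = 4, the sequence is periodic with period 3.
(47 - 1) mod 3 = 1, so u(47) = u(2) = 16.

16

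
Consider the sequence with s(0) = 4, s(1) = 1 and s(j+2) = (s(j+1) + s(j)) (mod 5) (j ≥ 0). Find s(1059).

Computing terms: s(0) = 4, s(1) = 1, s(2) = 0, s(3) = 1, s(4) = 1, s(5) = 2, s(6) = 3, s(7) = 0, s(8) = 3, s(9) = 3, s(10) = 1, s(11) = 4, s(12) = 0, s(13) = 4, s(14) = 4, s(15) = 3, s(16) = 2, s(17) = 0, s(18) = 2, s(19) = 2, s(20) = 4, s(21) = 1.
Since (s(20), s(21)) = (s(0), s(1)) = (4, 1) (two consecutive terms determine the rest), the sequence is periodic with period 20.
(1059 - 0) mod 20 = 19, so s(1059) = s(19) = 2.

2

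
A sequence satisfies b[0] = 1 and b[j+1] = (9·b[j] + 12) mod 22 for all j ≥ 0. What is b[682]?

We have b[0] = 1,  b[1] = 21,  b[2] = 3,  b[3] = 17,  b[4] = 11,  b[5] = 1.
Since b[5] = b[0] = 1, the sequence is periodic with period 5.
So b[682] = b[0 + ((682-0) mod 5)] = b[2] = 3.

3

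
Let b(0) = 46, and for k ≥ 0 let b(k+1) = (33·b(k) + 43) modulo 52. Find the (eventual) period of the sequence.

Listing terms: b(0) = 46; b(1) = 1; b(2) = 24; b(3) = 3; b(4) = 38; b(5) = 49; b(6) = 48; b(7) = 15; b(8) = 18; b(9) = 13; b(10) = 4; b(11) = 19; b(12) = 46.
Since b(12) = b(0) = 46, the sequence is periodic with period 12.

12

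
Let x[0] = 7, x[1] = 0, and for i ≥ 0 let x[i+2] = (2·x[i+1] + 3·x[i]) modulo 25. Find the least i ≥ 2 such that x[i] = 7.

15

Listing terms: x[0] = 7,  x[1] = 0,  x[2] = 21,  x[3] = 17,  x[4] = 22,  x[5] = 20,  x[6] = 6,  x[7] = 22,  x[8] = 12,  x[9] = 15,  x[10] = 16,  x[11] = 2,  x[12] = 2,  x[13] = 10,  x[14] = 1,  x[15] = 7,  x[16] = 17,  x[17] = 5,  x[18] = 11,  x[19] = 12,  x[20] = 7,  x[21] = 0.
The sequence repeats with period 20.
The value 7 first appears (with i ≥ 2) at x[15].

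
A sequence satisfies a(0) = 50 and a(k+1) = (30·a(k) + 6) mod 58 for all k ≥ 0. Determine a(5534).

Computing terms: a(0) = 50, a(1) = 56, a(2) = 4, a(3) = 10, a(4) = 16, a(5) = 22, a(6) = 28, a(7) = 34, a(8) = 40, a(9) = 46, a(10) = 52, a(11) = 0, a(12) = 6, a(13) = 12, a(14) = 18, a(15) = 24, a(16) = 30, a(17) = 36, a(18) = 42, a(19) = 48, a(20) = 54, a(21) = 2, a(22) = 8, a(23) = 14, a(24) = 20, a(25) = 26, a(26) = 32, a(27) = 38, a(28) = 44, a(29) = 50.
Since a(29) = a(0) = 50, the sequence is periodic with period 29.
(5534 - 0) mod 29 = 24, so a(5534) = a(24) = 20.

20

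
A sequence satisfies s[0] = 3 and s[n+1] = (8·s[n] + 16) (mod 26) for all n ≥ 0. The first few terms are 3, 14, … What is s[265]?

s[0] = 3, s[1] = 14, s[2] = 24, s[3] = 0, s[4] = 16, s[5] = 14.
Since s[5] = s[1] = 14, the sequence is eventually periodic: after a pre-period of length 1 it cycles with period 4.
For n ≥ 1, s[n] depends only on (n - 1) mod 4. (265 - 1) mod 4 = 0, so s[265] = s[1] = 14.

14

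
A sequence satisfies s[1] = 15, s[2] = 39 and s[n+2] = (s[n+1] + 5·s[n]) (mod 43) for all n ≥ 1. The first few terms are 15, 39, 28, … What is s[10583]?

Computing terms: s[1] = 15,  s[2] = 39,  s[3] = 28,  s[4] = 8,  s[5] = 19,  s[6] = 16,  s[7] = 25,  s[8] = 19,  s[9] = 15,  s[10] = 24,  s[11] = 13,  s[12] = 4,  s[13] = 26,  s[14] = 3,  s[15] = 4,  s[16] = 19,  s[17] = 39,  s[18] = 5,  s[19] = 28,  s[20] = 10,  s[21] = 21,  s[22] = 28,  s[23] = 4,  s[24] = 15,  s[25] = 35,  s[26] = 24,  s[27] = 27,  s[28] = 18,  s[29] = 24,  s[30] = 28,  s[31] = 19,  s[32] = 30,  s[33] = 39,  s[34] = 17,  s[35] = 40,  s[36] = 39,  s[37] = 24,  s[38] = 4,  s[39] = 38,  s[40] = 15,  s[41] = 33,  s[42] = 22,  s[43] = 15,  s[44] = 39.
The sequence repeats with period 42.
So s[10583] = s[1 + ((10583-1) mod 42)] = s[41] = 33.

33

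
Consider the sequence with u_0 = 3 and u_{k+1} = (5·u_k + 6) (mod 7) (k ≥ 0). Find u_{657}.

1

Computing terms: u_0 = 3,  u_1 = 0,  u_2 = 6,  u_3 = 1,  u_4 = 4,  u_5 = 5,  u_6 = 3.
The sequence repeats with period 6.
(657 - 0) mod 6 = 3, so u_{657} = u_3 = 1.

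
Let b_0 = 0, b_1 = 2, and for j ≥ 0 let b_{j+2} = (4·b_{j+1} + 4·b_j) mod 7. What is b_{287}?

Computing terms: b_0 = 0; b_1 = 2; b_2 = 1; b_3 = 5; b_4 = 3; b_5 = 4; b_6 = 0; b_7 = 2.
Since (b_6, b_7) = (b_0, b_1) = (0, 2) (two consecutive terms determine the rest), the sequence is periodic with period 6.
So b_{287} = b_{0 + ((287-0) mod 6)} = b_5 = 4.

4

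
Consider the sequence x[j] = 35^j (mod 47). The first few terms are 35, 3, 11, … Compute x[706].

28

Computing terms: x[1] = 35,  x[2] = 3,  x[3] = 11,  x[4] = 9,  x[5] = 33,  x[6] = 27,  x[7] = 5,  x[8] = 34,  x[9] = 15,  x[10] = 8,  x[11] = 45,  x[12] = 24,  x[13] = 41,  x[14] = 25,  x[15] = 29,  x[16] = 28,  x[17] = 40,  x[18] = 37,  x[19] = 26,  x[20] = 17,  x[21] = 31,  x[22] = 4,  x[23] = 46,  x[24] = 12,  x[25] = 44,  x[26] = 36,  x[27] = 38,  x[28] = 14,  x[29] = 20,  x[30] = 42,  x[31] = 13,  x[32] = 32,  x[33] = 39,  x[34] = 2,  x[35] = 23,  x[36] = 6,  x[37] = 22,  x[38] = 18,  x[39] = 19,  x[40] = 7,  x[41] = 10,  x[42] = 21,  x[43] = 30,  x[44] = 16,  x[45] = 43,  x[46] = 1,  x[47] = 35.
Since x[47] = x[1] = 35, the sequence is periodic with period 46.
So x[706] = x[1 + ((706-1) mod 46)] = x[16] = 28.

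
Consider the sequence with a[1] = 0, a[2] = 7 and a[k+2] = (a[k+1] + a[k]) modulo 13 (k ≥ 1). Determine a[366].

7

We have a[1] = 0; a[2] = 7; a[3] = 7; a[4] = 1; a[5] = 8; a[6] = 9; a[7] = 4; a[8] = 0; a[9] = 4; a[10] = 4; a[11] = 8; a[12] = 12; a[13] = 7; a[14] = 6; a[15] = 0; a[16] = 6; a[17] = 6; a[18] = 12; a[19] = 5; a[20] = 4; a[21] = 9; a[22] = 0; a[23] = 9; a[24] = 9; a[25] = 5; a[26] = 1; a[27] = 6; a[28] = 7; a[29] = 0; a[30] = 7.
Since (a[29], a[30]) = (a[1], a[2]) = (0, 7) (two consecutive terms determine the rest), the sequence is periodic with period 28.
(366 - 1) mod 28 = 1, so a[366] = a[2] = 7.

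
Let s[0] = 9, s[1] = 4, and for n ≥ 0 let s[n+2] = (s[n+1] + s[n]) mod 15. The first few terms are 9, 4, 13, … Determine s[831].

1

s[0] = 9; s[1] = 4; s[2] = 13; s[3] = 2; s[4] = 0; s[5] = 2; s[6] = 2; s[7] = 4; s[8] = 6; s[9] = 10; s[10] = 1; s[11] = 11; s[12] = 12; s[13] = 8; s[14] = 5; s[15] = 13; s[16] = 3; s[17] = 1; s[18] = 4; s[19] = 5; s[20] = 9; s[21] = 14; s[22] = 8; s[23] = 7; s[24] = 0; s[25] = 7; s[26] = 7; s[27] = 14; s[28] = 6; s[29] = 5; s[30] = 11; s[31] = 1; s[32] = 12; s[33] = 13; s[34] = 10; s[35] = 8; s[36] = 3; s[37] = 11; s[38] = 14; s[39] = 10; s[40] = 9; s[41] = 4.
Since (s[40], s[41]) = (s[0], s[1]) = (9, 4) (two consecutive terms determine the rest), the sequence is periodic with period 40.
So s[831] = s[0 + ((831-0) mod 40)] = s[31] = 1.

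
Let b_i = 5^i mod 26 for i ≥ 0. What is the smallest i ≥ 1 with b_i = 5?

1

We have b_0 = 1,  b_1 = 5,  b_2 = 25,  b_3 = 21,  b_4 = 1.
The sequence repeats with period 4.
The value 5 first appears (with i ≥ 1) at b_1.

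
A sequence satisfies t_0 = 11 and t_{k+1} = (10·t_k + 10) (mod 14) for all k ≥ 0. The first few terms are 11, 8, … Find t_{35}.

We have t_0 = 11; t_1 = 8; t_2 = 6; t_3 = 0; t_4 = 10; t_5 = 12; t_6 = 4; t_7 = 8.
Since t_7 = t_1 = 8, the sequence is eventually periodic: after a pre-period of length 1 it cycles with period 6.
For k ≥ 1, t_k depends only on (k - 1) mod 6. (35 - 1) mod 6 = 4, so t_{35} = t_5 = 12.

12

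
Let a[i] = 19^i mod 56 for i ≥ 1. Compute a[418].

9

We have a[1] = 19,  a[2] = 25,  a[3] = 27,  a[4] = 9,  a[5] = 3,  a[6] = 1,  a[7] = 19.
The sequence repeats with period 6.
(418 - 1) mod 6 = 3, so a[418] = a[4] = 9.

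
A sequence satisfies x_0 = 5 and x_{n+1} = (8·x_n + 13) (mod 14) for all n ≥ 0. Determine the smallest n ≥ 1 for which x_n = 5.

Computing terms: x_0 = 5; x_1 = 11; x_2 = 3; x_3 = 9; x_4 = 1; x_5 = 7; x_6 = 13; x_7 = 5.
The sequence repeats with period 7.
The value 5 next appears (with n ≥ 1) at x_7.

7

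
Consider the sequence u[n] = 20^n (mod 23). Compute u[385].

u[1] = 20,  u[2] = 9,  u[3] = 19,  u[4] = 12,  u[5] = 10,  u[6] = 16,  u[7] = 21,  u[8] = 6,  u[9] = 5,  u[10] = 8,  u[11] = 22,  u[12] = 3,  u[13] = 14,  u[14] = 4,  u[15] = 11,  u[16] = 13,  u[17] = 7,  u[18] = 2,  u[19] = 17,  u[20] = 18,  u[21] = 15,  u[22] = 1,  u[23] = 20.
The sequence repeats with period 22.
So u[385] = u[1 + ((385-1) mod 22)] = u[11] = 22.

22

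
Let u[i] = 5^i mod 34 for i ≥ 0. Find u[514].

Listing terms: u[0] = 1; u[1] = 5; u[2] = 25; u[3] = 23; u[4] = 13; u[5] = 31; u[6] = 19; u[7] = 27; u[8] = 33; u[9] = 29; u[10] = 9; u[11] = 11; u[12] = 21; u[13] = 3; u[14] = 15; u[15] = 7; u[16] = 1.
The sequence repeats with period 16.
So u[514] = u[0 + ((514-0) mod 16)] = u[2] = 25.

25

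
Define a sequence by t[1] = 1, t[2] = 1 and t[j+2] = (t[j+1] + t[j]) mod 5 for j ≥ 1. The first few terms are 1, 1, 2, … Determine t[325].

Listing terms: t[1] = 1; t[2] = 1; t[3] = 2; t[4] = 3; t[5] = 0; t[6] = 3; t[7] = 3; t[8] = 1; t[9] = 4; t[10] = 0; t[11] = 4; t[12] = 4; t[13] = 3; t[14] = 2; t[15] = 0; t[16] = 2; t[17] = 2; t[18] = 4; t[19] = 1; t[20] = 0; t[21] = 1; t[22] = 1.
Since (t[21], t[22]) = (t[1], t[2]) = (1, 1) (two consecutive terms determine the rest), the sequence is periodic with period 20.
(325 - 1) mod 20 = 4, so t[325] = t[5] = 0.

0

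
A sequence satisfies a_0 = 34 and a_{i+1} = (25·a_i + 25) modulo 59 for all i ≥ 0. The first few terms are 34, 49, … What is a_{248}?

a_0 = 34,  a_1 = 49,  a_2 = 11,  a_3 = 5,  a_4 = 32,  a_5 = 58,  a_6 = 0,  a_7 = 25,  a_8 = 1,  a_9 = 50,  a_{10} = 36,  a_{11} = 40,  a_{12} = 22,  a_{13} = 44,  a_{14} = 4,  a_{15} = 7,  a_{16} = 23,  a_{17} = 10,  a_{18} = 39,  a_{19} = 56,  a_{20} = 9,  a_{21} = 14,  a_{22} = 21,  a_{23} = 19,  a_{24} = 28,  a_{25} = 17,  a_{26} = 37,  a_{27} = 6,  a_{28} = 57,  a_{29} = 34.
Since a_{29} = a_0 = 34, the sequence is periodic with period 29.
(248 - 0) mod 29 = 16, so a_{248} = a_{16} = 23.

23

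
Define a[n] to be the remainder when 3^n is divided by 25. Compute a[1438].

14

Listing terms: a[0] = 1; a[1] = 3; a[2] = 9; a[3] = 2; a[4] = 6; a[5] = 18; a[6] = 4; a[7] = 12; a[8] = 11; a[9] = 8; a[10] = 24; a[11] = 22; a[12] = 16; a[13] = 23; a[14] = 19; a[15] = 7; a[16] = 21; a[17] = 13; a[18] = 14; a[19] = 17; a[20] = 1.
The sequence repeats with period 20.
So a[1438] = a[0 + ((1438-0) mod 20)] = a[18] = 14.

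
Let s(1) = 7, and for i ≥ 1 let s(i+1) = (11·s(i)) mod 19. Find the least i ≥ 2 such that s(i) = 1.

Listing terms: s(1) = 7; s(2) = 1; s(3) = 11; s(4) = 7.
Since s(4) = s(1) = 7, the sequence is periodic with period 3.
The value 1 first appears (with i ≥ 2) at s(2).

2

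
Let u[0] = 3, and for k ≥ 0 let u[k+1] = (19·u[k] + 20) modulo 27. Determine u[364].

Listing terms: u[0] = 3,  u[1] = 23,  u[2] = 25,  u[3] = 9,  u[4] = 2,  u[5] = 4,  u[6] = 15,  u[7] = 8,  u[8] = 10,  u[9] = 21,  u[10] = 14,  u[11] = 16,  u[12] = 0,  u[13] = 20,  u[14] = 22,  u[15] = 6,  u[16] = 26,  u[17] = 1,  u[18] = 12,  u[19] = 5,  u[20] = 7,  u[21] = 18,  u[22] = 11,  u[23] = 13,  u[24] = 24,  u[25] = 17,  u[26] = 19,  u[27] = 3.
The sequence repeats with period 27.
(364 - 0) mod 27 = 13, so u[364] = u[13] = 20.

20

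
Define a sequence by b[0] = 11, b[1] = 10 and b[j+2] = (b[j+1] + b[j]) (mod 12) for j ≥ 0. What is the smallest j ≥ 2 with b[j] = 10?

We have b[0] = 11,  b[1] = 10,  b[2] = 9,  b[3] = 7,  b[4] = 4,  b[5] = 11,  b[6] = 3,  b[7] = 2,  b[8] = 5,  b[9] = 7,  b[10] = 0,  b[11] = 7,  b[12] = 7,  b[13] = 2,  b[14] = 9,  b[15] = 11,  b[16] = 8,  b[17] = 7,  b[18] = 3,  b[19] = 10,  b[20] = 1,  b[21] = 11,  b[22] = 0,  b[23] = 11,  b[24] = 11,  b[25] = 10.
Since (b[24], b[25]) = (b[0], b[1]) = (11, 10) (two consecutive terms determine the rest), the sequence is periodic with period 24.
The value 10 first appears (with j ≥ 2) at b[19].

19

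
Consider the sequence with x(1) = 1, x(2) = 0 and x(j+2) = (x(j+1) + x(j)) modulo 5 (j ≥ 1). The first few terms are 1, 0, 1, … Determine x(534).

Computing terms: x(1) = 1,  x(2) = 0,  x(3) = 1,  x(4) = 1,  x(5) = 2,  x(6) = 3,  x(7) = 0,  x(8) = 3,  x(9) = 3,  x(10) = 1,  x(11) = 4,  x(12) = 0,  x(13) = 4,  x(14) = 4,  x(15) = 3,  x(16) = 2,  x(17) = 0,  x(18) = 2,  x(19) = 2,  x(20) = 4,  x(21) = 1,  x(22) = 0.
The sequence repeats with period 20.
So x(534) = x(1 + ((534-1) mod 20)) = x(14) = 4.

4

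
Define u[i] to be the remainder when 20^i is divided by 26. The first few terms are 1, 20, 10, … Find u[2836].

u[0] = 1; u[1] = 20; u[2] = 10; u[3] = 18; u[4] = 22; u[5] = 24; u[6] = 12; u[7] = 6; u[8] = 16; u[9] = 8; u[10] = 4; u[11] = 2; u[12] = 14; u[13] = 20.
Since u[13] = u[1] = 20, the sequence is eventually periodic: after a pre-period of length 1 it cycles with period 12.
For i ≥ 1, u[i] depends only on (i - 1) mod 12. (2836 - 1) mod 12 = 3, so u[2836] = u[4] = 22.

22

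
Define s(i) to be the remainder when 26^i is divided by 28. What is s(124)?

Listing terms: s(1) = 26; s(2) = 4; s(3) = 20; s(4) = 16; s(5) = 24; s(6) = 8; s(7) = 12; s(8) = 4.
Since s(8) = s(2) = 4, the sequence is eventually periodic: after a pre-period of length 1 it cycles with period 6.
For i ≥ 2, s(i) depends only on (i - 2) mod 6. (124 - 2) mod 6 = 2, so s(124) = s(4) = 16.

16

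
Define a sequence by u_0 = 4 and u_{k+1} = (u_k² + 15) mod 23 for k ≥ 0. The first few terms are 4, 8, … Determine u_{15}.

u_0 = 4, u_1 = 8, u_2 = 10, u_3 = 0, u_4 = 15, u_5 = 10.
Since u_5 = u_2 = 10, the sequence is eventually periodic: after a pre-period of length 2 it cycles with period 3.
For k ≥ 2, u_k depends only on (k - 2) mod 3. (15 - 2) mod 3 = 1, so u_{15} = u_3 = 0.

0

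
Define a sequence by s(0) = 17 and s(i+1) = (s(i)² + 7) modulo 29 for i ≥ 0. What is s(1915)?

7

s(0) = 17,  s(1) = 6,  s(2) = 14,  s(3) = 0,  s(4) = 7,  s(5) = 27,  s(6) = 11,  s(7) = 12,  s(8) = 6.
Since s(8) = s(1) = 6, the sequence is eventually periodic: after a pre-period of length 1 it cycles with period 7.
For i ≥ 1, s(i) depends only on (i - 1) mod 7. (1915 - 1) mod 7 = 3, so s(1915) = s(4) = 7.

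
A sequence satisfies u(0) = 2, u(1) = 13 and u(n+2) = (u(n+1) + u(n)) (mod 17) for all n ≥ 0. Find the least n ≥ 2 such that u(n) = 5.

24

u(0) = 2,  u(1) = 13,  u(2) = 15,  u(3) = 11,  u(4) = 9,  u(5) = 3,  u(6) = 12,  u(7) = 15,  u(8) = 10,  u(9) = 8,  u(10) = 1,  u(11) = 9,  u(12) = 10,  u(13) = 2,  u(14) = 12,  u(15) = 14,  u(16) = 9,  u(17) = 6,  u(18) = 15,  u(19) = 4,  u(20) = 2,  u(21) = 6,  u(22) = 8,  u(23) = 14,  u(24) = 5,  u(25) = 2,  u(26) = 7,  u(27) = 9,  u(28) = 16,  u(29) = 8,  u(30) = 7,  u(31) = 15,  u(32) = 5,  u(33) = 3,  u(34) = 8,  u(35) = 11,  u(36) = 2,  u(37) = 13.
The sequence repeats with period 36.
The value 5 first appears (with n ≥ 2) at u(24).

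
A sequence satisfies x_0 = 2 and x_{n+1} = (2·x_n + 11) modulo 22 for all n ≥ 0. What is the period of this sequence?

Computing terms: x_0 = 2,  x_1 = 15,  x_2 = 19,  x_3 = 5,  x_4 = 21,  x_5 = 9,  x_6 = 7,  x_7 = 3,  x_8 = 17,  x_9 = 1,  x_{10} = 13,  x_{11} = 15.
Since x_{11} = x_1 = 15, the sequence is eventually periodic: after a pre-period of length 1 it cycles with period 10.

10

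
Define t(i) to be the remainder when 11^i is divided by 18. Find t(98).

13

We have t(1) = 11, t(2) = 13, t(3) = 17, t(4) = 7, t(5) = 5, t(6) = 1, t(7) = 11.
Since t(7) = t(1) = 11, the sequence is periodic with period 6.
(98 - 1) mod 6 = 1, so t(98) = t(2) = 13.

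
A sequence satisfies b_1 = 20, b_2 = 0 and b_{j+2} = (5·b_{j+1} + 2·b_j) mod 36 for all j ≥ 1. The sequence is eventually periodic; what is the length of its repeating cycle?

We have b_1 = 20, b_2 = 0, b_3 = 4, b_4 = 20, b_5 = 0.
The sequence repeats with period 3.

3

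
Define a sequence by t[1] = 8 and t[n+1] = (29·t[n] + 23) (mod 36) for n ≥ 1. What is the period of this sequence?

12

We have t[1] = 8,  t[2] = 3,  t[3] = 2,  t[4] = 9,  t[5] = 32,  t[6] = 15,  t[7] = 26,  t[8] = 21,  t[9] = 20,  t[10] = 27,  t[11] = 14,  t[12] = 33,  t[13] = 8.
Since t[13] = t[1] = 8, the sequence is periodic with period 12.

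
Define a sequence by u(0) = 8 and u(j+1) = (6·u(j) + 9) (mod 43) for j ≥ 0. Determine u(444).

u(0) = 8, u(1) = 14, u(2) = 7, u(3) = 8.
Since u(3) = u(0) = 8, the sequence is periodic with period 3.
(444 - 0) mod 3 = 0, so u(444) = u(0) = 8.

8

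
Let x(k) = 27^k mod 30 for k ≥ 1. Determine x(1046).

We have x(1) = 27,  x(2) = 9,  x(3) = 3,  x(4) = 21,  x(5) = 27.
The sequence repeats with period 4.
(1046 - 1) mod 4 = 1, so x(1046) = x(2) = 9.

9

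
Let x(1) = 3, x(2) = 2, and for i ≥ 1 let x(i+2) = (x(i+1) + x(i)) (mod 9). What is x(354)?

We have x(1) = 3, x(2) = 2, x(3) = 5, x(4) = 7, x(5) = 3, x(6) = 1, x(7) = 4, x(8) = 5, x(9) = 0, x(10) = 5, x(11) = 5, x(12) = 1, x(13) = 6, x(14) = 7, x(15) = 4, x(16) = 2, x(17) = 6, x(18) = 8, x(19) = 5, x(20) = 4, x(21) = 0, x(22) = 4, x(23) = 4, x(24) = 8, x(25) = 3, x(26) = 2.
Since (x(25), x(26)) = (x(1), x(2)) = (3, 2) (two consecutive terms determine the rest), the sequence is periodic with period 24.
So x(354) = x(1 + ((354-1) mod 24)) = x(18) = 8.

8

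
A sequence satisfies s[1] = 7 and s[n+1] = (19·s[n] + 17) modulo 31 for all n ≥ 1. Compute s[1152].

1

We have s[1] = 7, s[2] = 26, s[3] = 15, s[4] = 23, s[5] = 20, s[6] = 25, s[7] = 27, s[8] = 3, s[9] = 12, s[10] = 28, s[11] = 22, s[12] = 1, s[13] = 5, s[14] = 19, s[15] = 6, s[16] = 7.
Since s[16] = s[1] = 7, the sequence is periodic with period 15.
So s[1152] = s[1 + ((1152-1) mod 15)] = s[12] = 1.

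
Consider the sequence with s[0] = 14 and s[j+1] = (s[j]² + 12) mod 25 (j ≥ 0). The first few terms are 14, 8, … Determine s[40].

We have s[0] = 14,  s[1] = 8,  s[2] = 1,  s[3] = 13,  s[4] = 6,  s[5] = 23,  s[6] = 16,  s[7] = 18,  s[8] = 11,  s[9] = 8.
Since s[9] = s[1] = 8, the sequence is eventually periodic: after a pre-period of length 1 it cycles with period 8.
For j ≥ 1, s[j] depends only on (j - 1) mod 8. (40 - 1) mod 8 = 7, so s[40] = s[8] = 11.

11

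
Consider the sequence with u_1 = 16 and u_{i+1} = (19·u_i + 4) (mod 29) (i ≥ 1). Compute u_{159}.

10

We have u_1 = 16; u_2 = 18; u_3 = 27; u_4 = 24; u_5 = 25; u_6 = 15; u_7 = 28; u_8 = 14; u_9 = 9; u_{10} = 1; u_{11} = 23; u_{12} = 6; u_{13} = 2; u_{14} = 13; u_{15} = 19; u_{16} = 17; u_{17} = 8; u_{18} = 11; u_{19} = 10; u_{20} = 20; u_{21} = 7; u_{22} = 21; u_{23} = 26; u_{24} = 5; u_{25} = 12; u_{26} = 0; u_{27} = 4; u_{28} = 22; u_{29} = 16.
Since u_{29} = u_1 = 16, the sequence is periodic with period 28.
(159 - 1) mod 28 = 18, so u_{159} = u_{19} = 10.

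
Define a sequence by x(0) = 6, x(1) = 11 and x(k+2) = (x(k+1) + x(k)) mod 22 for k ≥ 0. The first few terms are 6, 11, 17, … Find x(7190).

17

Computing terms: x(0) = 6; x(1) = 11; x(2) = 17; x(3) = 6; x(4) = 1; x(5) = 7; x(6) = 8; x(7) = 15; x(8) = 1; x(9) = 16; x(10) = 17; x(11) = 11; x(12) = 6; x(13) = 17; x(14) = 1; x(15) = 18; x(16) = 19; x(17) = 15; x(18) = 12; x(19) = 5; x(20) = 17; x(21) = 0; x(22) = 17; x(23) = 17; x(24) = 12; x(25) = 7; x(26) = 19; x(27) = 4; x(28) = 1; x(29) = 5; x(30) = 6; x(31) = 11.
Since (x(30), x(31)) = (x(0), x(1)) = (6, 11) (two consecutive terms determine the rest), the sequence is periodic with period 30.
(7190 - 0) mod 30 = 20, so x(7190) = x(20) = 17.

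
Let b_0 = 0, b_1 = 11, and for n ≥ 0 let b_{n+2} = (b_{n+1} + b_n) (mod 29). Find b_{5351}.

Computing terms: b_0 = 0,  b_1 = 11,  b_2 = 11,  b_3 = 22,  b_4 = 4,  b_5 = 26,  b_6 = 1,  b_7 = 27,  b_8 = 28,  b_9 = 26,  b_{10} = 25,  b_{11} = 22,  b_{12} = 18,  b_{13} = 11,  b_{14} = 0,  b_{15} = 11.
Since (b_{14}, b_{15}) = (b_0, b_1) = (0, 11) (two consecutive terms determine the rest), the sequence is periodic with period 14.
So b_{5351} = b_{0 + ((5351-0) mod 14)} = b_3 = 22.

22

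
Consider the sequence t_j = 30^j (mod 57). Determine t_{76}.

30

t_0 = 1; t_1 = 30; t_2 = 45; t_3 = 39; t_4 = 30.
Since t_4 = t_1 = 30, the sequence is eventually periodic: after a pre-period of length 1 it cycles with period 3.
For j ≥ 1, t_j depends only on (j - 1) mod 3. (76 - 1) mod 3 = 0, so t_{76} = t_1 = 30.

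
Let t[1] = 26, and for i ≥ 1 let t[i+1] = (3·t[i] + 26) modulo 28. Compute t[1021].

26

Listing terms: t[1] = 26, t[2] = 20, t[3] = 2, t[4] = 4, t[5] = 10, t[6] = 0, t[7] = 26.
The sequence repeats with period 6.
(1021 - 1) mod 6 = 0, so t[1021] = t[1] = 26.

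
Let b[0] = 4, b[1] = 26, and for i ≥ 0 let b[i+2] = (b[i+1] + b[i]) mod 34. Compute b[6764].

10

We have b[0] = 4,  b[1] = 26,  b[2] = 30,  b[3] = 22,  b[4] = 18,  b[5] = 6,  b[6] = 24,  b[7] = 30,  b[8] = 20,  b[9] = 16,  b[10] = 2,  b[11] = 18,  b[12] = 20,  b[13] = 4,  b[14] = 24,  b[15] = 28,  b[16] = 18,  b[17] = 12,  b[18] = 30,  b[19] = 8,  b[20] = 4,  b[21] = 12,  b[22] = 16,  b[23] = 28,  b[24] = 10,  b[25] = 4,  b[26] = 14,  b[27] = 18,  b[28] = 32,  b[29] = 16,  b[30] = 14,  b[31] = 30,  b[32] = 10,  b[33] = 6,  b[34] = 16,  b[35] = 22,  b[36] = 4,  b[37] = 26.
Since (b[36], b[37]) = (b[0], b[1]) = (4, 26) (two consecutive terms determine the rest), the sequence is periodic with period 36.
So b[6764] = b[0 + ((6764-0) mod 36)] = b[32] = 10.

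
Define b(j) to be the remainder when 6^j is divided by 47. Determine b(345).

1

We have b(1) = 6; b(2) = 36; b(3) = 28; b(4) = 27; b(5) = 21; b(6) = 32; b(7) = 4; b(8) = 24; b(9) = 3; b(10) = 18; b(11) = 14; b(12) = 37; b(13) = 34; b(14) = 16; b(15) = 2; b(16) = 12; b(17) = 25; b(18) = 9; b(19) = 7; b(20) = 42; b(21) = 17; b(22) = 8; b(23) = 1; b(24) = 6.
The sequence repeats with period 23.
So b(345) = b(1 + ((345-1) mod 23)) = b(23) = 1.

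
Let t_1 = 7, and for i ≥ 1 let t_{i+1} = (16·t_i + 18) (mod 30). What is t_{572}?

t_1 = 7, t_2 = 10, t_3 = 28, t_4 = 16, t_5 = 4, t_6 = 22, t_7 = 10.
Since t_7 = t_2 = 10, the sequence is eventually periodic: after a pre-period of length 1 it cycles with period 5.
For i ≥ 2, t_i depends only on (i - 2) mod 5. (572 - 2) mod 5 = 0, so t_{572} = t_2 = 10.

10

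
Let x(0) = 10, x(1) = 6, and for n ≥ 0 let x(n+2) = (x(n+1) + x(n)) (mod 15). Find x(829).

Computing terms: x(0) = 10,  x(1) = 6,  x(2) = 1,  x(3) = 7,  x(4) = 8,  x(5) = 0,  x(6) = 8,  x(7) = 8,  x(8) = 1,  x(9) = 9,  x(10) = 10,  x(11) = 4,  x(12) = 14,  x(13) = 3,  x(14) = 2,  x(15) = 5,  x(16) = 7,  x(17) = 12,  x(18) = 4,  x(19) = 1,  x(20) = 5,  x(21) = 6,  x(22) = 11,  x(23) = 2,  x(24) = 13,  x(25) = 0,  x(26) = 13,  x(27) = 13,  x(28) = 11,  x(29) = 9,  x(30) = 5,  x(31) = 14,  x(32) = 4,  x(33) = 3,  x(34) = 7,  x(35) = 10,  x(36) = 2,  x(37) = 12,  x(38) = 14,  x(39) = 11,  x(40) = 10,  x(41) = 6.
Since (x(40), x(41)) = (x(0), x(1)) = (10, 6) (two consecutive terms determine the rest), the sequence is periodic with period 40.
(829 - 0) mod 40 = 29, so x(829) = x(29) = 9.

9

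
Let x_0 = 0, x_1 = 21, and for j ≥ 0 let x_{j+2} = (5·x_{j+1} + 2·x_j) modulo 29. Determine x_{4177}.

3

Computing terms: x_0 = 0,  x_1 = 21,  x_2 = 18,  x_3 = 16,  x_4 = 0,  x_5 = 3,  x_6 = 15,  x_7 = 23,  x_8 = 0,  x_9 = 17,  x_{10} = 27,  x_{11} = 24,  x_{12} = 0,  x_{13} = 19,  x_{14} = 8,  x_{15} = 20,  x_{16} = 0,  x_{17} = 11,  x_{18} = 26,  x_{19} = 7,  x_{20} = 0,  x_{21} = 14,  x_{22} = 12,  x_{23} = 1,  x_{24} = 0,  x_{25} = 2,  x_{26} = 10,  x_{27} = 25,  x_{28} = 0,  x_{29} = 21.
The sequence repeats with period 28.
So x_{4177} = x_{0 + ((4177-0) mod 28)} = x_5 = 3.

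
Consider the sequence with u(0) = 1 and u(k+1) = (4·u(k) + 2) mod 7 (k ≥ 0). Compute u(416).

5

Listing terms: u(0) = 1, u(1) = 6, u(2) = 5, u(3) = 1.
Since u(3) = u(0) = 1, the sequence is periodic with period 3.
So u(416) = u(0 + ((416-0) mod 3)) = u(2) = 5.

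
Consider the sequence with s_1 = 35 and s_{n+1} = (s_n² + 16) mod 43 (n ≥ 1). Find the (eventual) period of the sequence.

4

Listing terms: s_1 = 35,  s_2 = 37,  s_3 = 9,  s_4 = 11,  s_5 = 8,  s_6 = 37.
Since s_6 = s_2 = 37, the sequence is eventually periodic: after a pre-period of length 1 it cycles with period 4.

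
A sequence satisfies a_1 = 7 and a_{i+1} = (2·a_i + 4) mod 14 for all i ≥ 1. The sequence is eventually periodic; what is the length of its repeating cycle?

3

a_1 = 7; a_2 = 4; a_3 = 12; a_4 = 0; a_5 = 4.
Since a_5 = a_2 = 4, the sequence is eventually periodic: after a pre-period of length 1 it cycles with period 3.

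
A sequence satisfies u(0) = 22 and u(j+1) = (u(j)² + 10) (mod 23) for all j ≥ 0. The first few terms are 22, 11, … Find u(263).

13

u(0) = 22, u(1) = 11, u(2) = 16, u(3) = 13, u(4) = 18, u(5) = 12, u(6) = 16.
Since u(6) = u(2) = 16, the sequence is eventually periodic: after a pre-period of length 2 it cycles with period 4.
For j ≥ 2, u(j) depends only on (j - 2) mod 4. (263 - 2) mod 4 = 1, so u(263) = u(3) = 13.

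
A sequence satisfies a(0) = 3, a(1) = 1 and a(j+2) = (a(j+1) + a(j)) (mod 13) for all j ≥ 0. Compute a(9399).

We have a(0) = 3; a(1) = 1; a(2) = 4; a(3) = 5; a(4) = 9; a(5) = 1; a(6) = 10; a(7) = 11; a(8) = 8; a(9) = 6; a(10) = 1; a(11) = 7; a(12) = 8; a(13) = 2; a(14) = 10; a(15) = 12; a(16) = 9; a(17) = 8; a(18) = 4; a(19) = 12; a(20) = 3; a(21) = 2; a(22) = 5; a(23) = 7; a(24) = 12; a(25) = 6; a(26) = 5; a(27) = 11; a(28) = 3; a(29) = 1.
The sequence repeats with period 28.
(9399 - 0) mod 28 = 19, so a(9399) = a(19) = 12.

12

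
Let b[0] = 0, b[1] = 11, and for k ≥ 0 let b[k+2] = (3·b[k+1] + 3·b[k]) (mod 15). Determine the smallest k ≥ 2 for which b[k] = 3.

2

b[0] = 0, b[1] = 11, b[2] = 3, b[3] = 12, b[4] = 0, b[5] = 6, b[6] = 3, b[7] = 12.
Since (b[6], b[7]) = (b[2], b[3]) = (3, 12) (two consecutive terms determine the rest), the sequence is eventually periodic: after a pre-period of length 2 it cycles with period 4.
The value 3 first appears (with k ≥ 2) at b[2].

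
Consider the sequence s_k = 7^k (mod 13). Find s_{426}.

Listing terms: s_0 = 1, s_1 = 7, s_2 = 10, s_3 = 5, s_4 = 9, s_5 = 11, s_6 = 12, s_7 = 6, s_8 = 3, s_9 = 8, s_{10} = 4, s_{11} = 2, s_{12} = 1.
The sequence repeats with period 12.
So s_{426} = s_{0 + ((426-0) mod 12)} = s_6 = 12.

12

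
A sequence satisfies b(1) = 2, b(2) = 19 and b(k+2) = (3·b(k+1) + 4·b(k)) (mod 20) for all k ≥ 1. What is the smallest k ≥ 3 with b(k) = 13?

Listing terms: b(1) = 2; b(2) = 19; b(3) = 5; b(4) = 11; b(5) = 13; b(6) = 3; b(7) = 1; b(8) = 15; b(9) = 9; b(10) = 7; b(11) = 17; b(12) = 19; b(13) = 5.
Since (b(12), b(13)) = (b(2), b(3)) = (19, 5) (two consecutive terms determine the rest), the sequence is eventually periodic: after a pre-period of length 1 it cycles with period 10.
The value 13 first appears (with k ≥ 3) at b(5).

5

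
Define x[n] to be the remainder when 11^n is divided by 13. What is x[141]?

8

We have x[0] = 1, x[1] = 11, x[2] = 4, x[3] = 5, x[4] = 3, x[5] = 7, x[6] = 12, x[7] = 2, x[8] = 9, x[9] = 8, x[10] = 10, x[11] = 6, x[12] = 1.
Since x[12] = x[0] = 1, the sequence is periodic with period 12.
So x[141] = x[0 + ((141-0) mod 12)] = x[9] = 8.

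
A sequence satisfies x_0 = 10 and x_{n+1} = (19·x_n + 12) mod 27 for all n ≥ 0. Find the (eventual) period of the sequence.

Listing terms: x_0 = 10,  x_1 = 13,  x_2 = 16,  x_3 = 19,  x_4 = 22,  x_5 = 25,  x_6 = 1,  x_7 = 4,  x_8 = 7,  x_9 = 10.
The sequence repeats with period 9.

9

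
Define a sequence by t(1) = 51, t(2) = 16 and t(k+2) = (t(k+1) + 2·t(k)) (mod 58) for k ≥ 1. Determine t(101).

We have t(1) = 51,  t(2) = 16,  t(3) = 2,  t(4) = 34,  t(5) = 38,  t(6) = 48,  t(7) = 8,  t(8) = 46,  t(9) = 4,  t(10) = 38,  t(11) = 46,  t(12) = 6,  t(13) = 40,  t(14) = 52,  t(15) = 16,  t(16) = 4,  t(17) = 36,  t(18) = 44,  t(19) = 0,  t(20) = 30,  t(21) = 30,  t(22) = 32,  t(23) = 34,  t(24) = 40,  t(25) = 50,  t(26) = 14,  t(27) = 56,  t(28) = 26,  t(29) = 22,  t(30) = 16,  t(31) = 2.
Since (t(30), t(31)) = (t(2), t(3)) = (16, 2) (two consecutive terms determine the rest), the sequence is eventually periodic: after a pre-period of length 1 it cycles with period 28.
For k ≥ 2, t(k) depends only on (k - 2) mod 28. (101 - 2) mod 28 = 15, so t(101) = t(17) = 36.

36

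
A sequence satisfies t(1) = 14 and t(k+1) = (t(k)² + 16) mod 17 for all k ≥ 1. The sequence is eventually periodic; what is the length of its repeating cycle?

We have t(1) = 14; t(2) = 8; t(3) = 12; t(4) = 7; t(5) = 14.
The sequence repeats with period 4.

4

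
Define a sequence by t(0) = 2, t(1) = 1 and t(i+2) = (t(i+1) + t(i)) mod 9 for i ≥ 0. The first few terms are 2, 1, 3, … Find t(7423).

2

Listing terms: t(0) = 2, t(1) = 1, t(2) = 3, t(3) = 4, t(4) = 7, t(5) = 2, t(6) = 0, t(7) = 2, t(8) = 2, t(9) = 4, t(10) = 6, t(11) = 1, t(12) = 7, t(13) = 8, t(14) = 6, t(15) = 5, t(16) = 2, t(17) = 7, t(18) = 0, t(19) = 7, t(20) = 7, t(21) = 5, t(22) = 3, t(23) = 8, t(24) = 2, t(25) = 1.
Since (t(24), t(25)) = (t(0), t(1)) = (2, 1) (two consecutive terms determine the rest), the sequence is periodic with period 24.
So t(7423) = t(0 + ((7423-0) mod 24)) = t(7) = 2.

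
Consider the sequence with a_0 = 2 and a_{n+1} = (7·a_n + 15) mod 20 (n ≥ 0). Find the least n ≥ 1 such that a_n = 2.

4

Listing terms: a_0 = 2,  a_1 = 9,  a_2 = 18,  a_3 = 1,  a_4 = 2.
Since a_4 = a_0 = 2, the sequence is periodic with period 4.
The value 2 next appears (with n ≥ 1) at a_4.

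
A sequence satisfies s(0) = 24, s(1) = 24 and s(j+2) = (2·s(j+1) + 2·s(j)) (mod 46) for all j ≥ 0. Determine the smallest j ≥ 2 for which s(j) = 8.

9

Listing terms: s(0) = 24,  s(1) = 24,  s(2) = 4,  s(3) = 10,  s(4) = 28,  s(5) = 30,  s(6) = 24,  s(7) = 16,  s(8) = 34,  s(9) = 8,  s(10) = 38,  s(11) = 0,  s(12) = 30,  s(13) = 14,  s(14) = 42,  s(15) = 20,  s(16) = 32,  s(17) = 12,  s(18) = 42,  s(19) = 16,  s(20) = 24,  s(21) = 34,  s(22) = 24,  s(23) = 24.
The sequence repeats with period 22.
The value 8 first appears (with j ≥ 2) at s(9).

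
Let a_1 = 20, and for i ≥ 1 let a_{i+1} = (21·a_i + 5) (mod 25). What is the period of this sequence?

5

Listing terms: a_1 = 20,  a_2 = 0,  a_3 = 5,  a_4 = 10,  a_5 = 15,  a_6 = 20.
Since a_6 = a_1 = 20, the sequence is periodic with period 5.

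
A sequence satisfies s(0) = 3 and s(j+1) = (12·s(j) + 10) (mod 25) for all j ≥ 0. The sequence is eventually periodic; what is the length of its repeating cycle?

Listing terms: s(0) = 3,  s(1) = 21,  s(2) = 12,  s(3) = 4,  s(4) = 8,  s(5) = 6,  s(6) = 7,  s(7) = 19,  s(8) = 13,  s(9) = 16,  s(10) = 2,  s(11) = 9,  s(12) = 18,  s(13) = 1,  s(14) = 22,  s(15) = 24,  s(16) = 23,  s(17) = 11,  s(18) = 17,  s(19) = 14,  s(20) = 3.
The sequence repeats with period 20.

20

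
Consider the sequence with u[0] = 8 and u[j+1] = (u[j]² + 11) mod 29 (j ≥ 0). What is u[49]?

4

Listing terms: u[0] = 8; u[1] = 17; u[2] = 10; u[3] = 24; u[4] = 7; u[5] = 2; u[6] = 15; u[7] = 4; u[8] = 27; u[9] = 15.
Since u[9] = u[6] = 15, the sequence is eventually periodic: after a pre-period of length 6 it cycles with period 3.
For j ≥ 6, u[j] depends only on (j - 6) mod 3. (49 - 6) mod 3 = 1, so u[49] = u[7] = 4.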